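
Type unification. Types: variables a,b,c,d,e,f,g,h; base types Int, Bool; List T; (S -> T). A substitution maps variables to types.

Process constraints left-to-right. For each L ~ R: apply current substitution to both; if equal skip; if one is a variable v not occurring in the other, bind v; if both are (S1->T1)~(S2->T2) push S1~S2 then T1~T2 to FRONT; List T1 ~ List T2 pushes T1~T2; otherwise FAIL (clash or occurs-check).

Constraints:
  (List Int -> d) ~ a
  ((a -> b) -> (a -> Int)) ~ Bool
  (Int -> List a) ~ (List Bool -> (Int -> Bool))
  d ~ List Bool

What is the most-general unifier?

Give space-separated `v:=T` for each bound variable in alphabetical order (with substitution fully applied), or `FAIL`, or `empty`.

step 1: unify (List Int -> d) ~ a  [subst: {-} | 3 pending]
  bind a := (List Int -> d)
step 2: unify (((List Int -> d) -> b) -> ((List Int -> d) -> Int)) ~ Bool  [subst: {a:=(List Int -> d)} | 2 pending]
  clash: (((List Int -> d) -> b) -> ((List Int -> d) -> Int)) vs Bool

Answer: FAIL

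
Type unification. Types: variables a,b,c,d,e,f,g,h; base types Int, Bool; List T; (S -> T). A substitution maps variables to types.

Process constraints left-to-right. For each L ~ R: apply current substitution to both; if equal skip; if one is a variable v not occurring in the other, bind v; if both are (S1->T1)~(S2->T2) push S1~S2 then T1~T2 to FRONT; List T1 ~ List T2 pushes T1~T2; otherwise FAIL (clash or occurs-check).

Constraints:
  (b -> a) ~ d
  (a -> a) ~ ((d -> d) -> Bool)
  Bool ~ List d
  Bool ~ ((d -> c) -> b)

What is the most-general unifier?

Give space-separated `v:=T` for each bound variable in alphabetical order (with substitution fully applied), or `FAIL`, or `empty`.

Answer: FAIL

Derivation:
step 1: unify (b -> a) ~ d  [subst: {-} | 3 pending]
  bind d := (b -> a)
step 2: unify (a -> a) ~ (((b -> a) -> (b -> a)) -> Bool)  [subst: {d:=(b -> a)} | 2 pending]
  -> decompose arrow: push a~((b -> a) -> (b -> a)), a~Bool
step 3: unify a ~ ((b -> a) -> (b -> a))  [subst: {d:=(b -> a)} | 3 pending]
  occurs-check fail: a in ((b -> a) -> (b -> a))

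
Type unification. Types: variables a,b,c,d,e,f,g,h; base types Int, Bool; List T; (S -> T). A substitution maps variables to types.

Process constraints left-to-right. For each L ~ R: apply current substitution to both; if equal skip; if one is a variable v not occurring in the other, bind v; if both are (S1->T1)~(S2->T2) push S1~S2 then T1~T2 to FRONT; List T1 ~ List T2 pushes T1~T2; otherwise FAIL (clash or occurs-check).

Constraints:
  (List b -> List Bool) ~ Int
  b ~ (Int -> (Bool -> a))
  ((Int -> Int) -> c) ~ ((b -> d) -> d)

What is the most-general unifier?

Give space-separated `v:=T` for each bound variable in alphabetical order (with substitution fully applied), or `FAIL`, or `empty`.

Answer: FAIL

Derivation:
step 1: unify (List b -> List Bool) ~ Int  [subst: {-} | 2 pending]
  clash: (List b -> List Bool) vs Int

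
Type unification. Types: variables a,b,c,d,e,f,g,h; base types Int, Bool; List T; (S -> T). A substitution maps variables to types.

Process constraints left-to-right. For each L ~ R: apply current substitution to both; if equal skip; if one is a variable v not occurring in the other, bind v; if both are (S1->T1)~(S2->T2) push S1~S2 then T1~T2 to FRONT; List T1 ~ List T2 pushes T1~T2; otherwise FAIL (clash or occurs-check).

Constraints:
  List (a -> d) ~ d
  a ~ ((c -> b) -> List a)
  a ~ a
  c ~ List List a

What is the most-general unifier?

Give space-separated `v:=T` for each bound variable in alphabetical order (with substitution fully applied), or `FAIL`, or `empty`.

step 1: unify List (a -> d) ~ d  [subst: {-} | 3 pending]
  occurs-check fail

Answer: FAIL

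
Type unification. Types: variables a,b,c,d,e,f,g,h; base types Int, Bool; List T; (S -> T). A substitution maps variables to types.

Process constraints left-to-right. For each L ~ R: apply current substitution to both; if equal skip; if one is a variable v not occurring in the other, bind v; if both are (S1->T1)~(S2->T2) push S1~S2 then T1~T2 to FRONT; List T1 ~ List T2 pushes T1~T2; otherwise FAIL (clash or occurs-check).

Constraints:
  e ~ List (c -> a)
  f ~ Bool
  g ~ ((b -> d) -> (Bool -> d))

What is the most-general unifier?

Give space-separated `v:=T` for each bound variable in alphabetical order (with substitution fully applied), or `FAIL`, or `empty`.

step 1: unify e ~ List (c -> a)  [subst: {-} | 2 pending]
  bind e := List (c -> a)
step 2: unify f ~ Bool  [subst: {e:=List (c -> a)} | 1 pending]
  bind f := Bool
step 3: unify g ~ ((b -> d) -> (Bool -> d))  [subst: {e:=List (c -> a), f:=Bool} | 0 pending]
  bind g := ((b -> d) -> (Bool -> d))

Answer: e:=List (c -> a) f:=Bool g:=((b -> d) -> (Bool -> d))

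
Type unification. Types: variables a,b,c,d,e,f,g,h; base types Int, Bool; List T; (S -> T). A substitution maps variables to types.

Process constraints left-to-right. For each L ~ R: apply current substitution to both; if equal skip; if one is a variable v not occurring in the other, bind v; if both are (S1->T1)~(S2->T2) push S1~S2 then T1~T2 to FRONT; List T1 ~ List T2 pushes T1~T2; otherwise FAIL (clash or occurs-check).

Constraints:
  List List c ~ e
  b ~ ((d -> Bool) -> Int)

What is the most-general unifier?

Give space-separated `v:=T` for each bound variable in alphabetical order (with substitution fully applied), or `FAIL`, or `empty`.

step 1: unify List List c ~ e  [subst: {-} | 1 pending]
  bind e := List List c
step 2: unify b ~ ((d -> Bool) -> Int)  [subst: {e:=List List c} | 0 pending]
  bind b := ((d -> Bool) -> Int)

Answer: b:=((d -> Bool) -> Int) e:=List List c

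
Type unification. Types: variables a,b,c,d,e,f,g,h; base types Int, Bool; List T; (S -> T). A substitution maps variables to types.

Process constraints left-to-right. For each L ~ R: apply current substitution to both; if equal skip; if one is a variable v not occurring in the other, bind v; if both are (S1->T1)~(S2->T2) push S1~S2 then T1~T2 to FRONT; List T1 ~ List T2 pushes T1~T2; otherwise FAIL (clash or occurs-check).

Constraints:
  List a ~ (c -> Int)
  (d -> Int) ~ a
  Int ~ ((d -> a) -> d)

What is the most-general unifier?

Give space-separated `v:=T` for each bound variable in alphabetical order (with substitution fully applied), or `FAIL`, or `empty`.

Answer: FAIL

Derivation:
step 1: unify List a ~ (c -> Int)  [subst: {-} | 2 pending]
  clash: List a vs (c -> Int)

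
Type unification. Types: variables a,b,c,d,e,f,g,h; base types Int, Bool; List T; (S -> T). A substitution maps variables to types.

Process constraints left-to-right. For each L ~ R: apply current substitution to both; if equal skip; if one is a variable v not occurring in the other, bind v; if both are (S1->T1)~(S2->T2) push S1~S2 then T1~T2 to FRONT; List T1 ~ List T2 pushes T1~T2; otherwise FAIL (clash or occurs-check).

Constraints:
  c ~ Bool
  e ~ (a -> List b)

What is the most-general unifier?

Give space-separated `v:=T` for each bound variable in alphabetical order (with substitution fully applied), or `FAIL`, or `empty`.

step 1: unify c ~ Bool  [subst: {-} | 1 pending]
  bind c := Bool
step 2: unify e ~ (a -> List b)  [subst: {c:=Bool} | 0 pending]
  bind e := (a -> List b)

Answer: c:=Bool e:=(a -> List b)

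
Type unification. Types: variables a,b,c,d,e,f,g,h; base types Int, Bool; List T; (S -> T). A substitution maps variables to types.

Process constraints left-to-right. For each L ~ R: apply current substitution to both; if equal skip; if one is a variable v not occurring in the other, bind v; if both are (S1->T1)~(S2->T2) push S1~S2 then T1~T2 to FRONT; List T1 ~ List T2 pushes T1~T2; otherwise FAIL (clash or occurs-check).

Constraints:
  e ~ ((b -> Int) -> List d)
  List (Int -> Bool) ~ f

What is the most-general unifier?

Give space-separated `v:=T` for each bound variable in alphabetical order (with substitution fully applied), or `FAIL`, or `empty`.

Answer: e:=((b -> Int) -> List d) f:=List (Int -> Bool)

Derivation:
step 1: unify e ~ ((b -> Int) -> List d)  [subst: {-} | 1 pending]
  bind e := ((b -> Int) -> List d)
step 2: unify List (Int -> Bool) ~ f  [subst: {e:=((b -> Int) -> List d)} | 0 pending]
  bind f := List (Int -> Bool)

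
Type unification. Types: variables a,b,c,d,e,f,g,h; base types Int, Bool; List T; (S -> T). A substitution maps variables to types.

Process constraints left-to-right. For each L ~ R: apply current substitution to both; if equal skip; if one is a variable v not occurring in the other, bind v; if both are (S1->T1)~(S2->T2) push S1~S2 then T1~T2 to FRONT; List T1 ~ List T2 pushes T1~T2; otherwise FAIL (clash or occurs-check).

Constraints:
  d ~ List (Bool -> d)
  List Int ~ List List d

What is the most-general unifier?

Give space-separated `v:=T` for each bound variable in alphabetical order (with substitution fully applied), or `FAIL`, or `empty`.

step 1: unify d ~ List (Bool -> d)  [subst: {-} | 1 pending]
  occurs-check fail: d in List (Bool -> d)

Answer: FAIL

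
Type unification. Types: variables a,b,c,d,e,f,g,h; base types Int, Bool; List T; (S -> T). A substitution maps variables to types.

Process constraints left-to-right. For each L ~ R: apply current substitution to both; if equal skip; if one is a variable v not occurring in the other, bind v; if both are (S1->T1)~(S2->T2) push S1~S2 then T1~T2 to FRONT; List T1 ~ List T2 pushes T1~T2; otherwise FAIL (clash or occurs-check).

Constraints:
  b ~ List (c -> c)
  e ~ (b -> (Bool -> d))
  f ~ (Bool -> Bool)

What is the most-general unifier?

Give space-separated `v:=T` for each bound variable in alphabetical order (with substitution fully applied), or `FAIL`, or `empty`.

Answer: b:=List (c -> c) e:=(List (c -> c) -> (Bool -> d)) f:=(Bool -> Bool)

Derivation:
step 1: unify b ~ List (c -> c)  [subst: {-} | 2 pending]
  bind b := List (c -> c)
step 2: unify e ~ (List (c -> c) -> (Bool -> d))  [subst: {b:=List (c -> c)} | 1 pending]
  bind e := (List (c -> c) -> (Bool -> d))
step 3: unify f ~ (Bool -> Bool)  [subst: {b:=List (c -> c), e:=(List (c -> c) -> (Bool -> d))} | 0 pending]
  bind f := (Bool -> Bool)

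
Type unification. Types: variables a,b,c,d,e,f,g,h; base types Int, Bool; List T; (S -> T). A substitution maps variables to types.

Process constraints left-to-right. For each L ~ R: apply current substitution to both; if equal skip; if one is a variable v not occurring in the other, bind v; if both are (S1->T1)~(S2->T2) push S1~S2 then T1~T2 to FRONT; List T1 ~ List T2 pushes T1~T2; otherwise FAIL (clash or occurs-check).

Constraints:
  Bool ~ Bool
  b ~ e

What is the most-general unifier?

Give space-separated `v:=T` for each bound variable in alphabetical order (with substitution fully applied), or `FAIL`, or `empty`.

step 1: unify Bool ~ Bool  [subst: {-} | 1 pending]
  -> identical, skip
step 2: unify b ~ e  [subst: {-} | 0 pending]
  bind b := e

Answer: b:=e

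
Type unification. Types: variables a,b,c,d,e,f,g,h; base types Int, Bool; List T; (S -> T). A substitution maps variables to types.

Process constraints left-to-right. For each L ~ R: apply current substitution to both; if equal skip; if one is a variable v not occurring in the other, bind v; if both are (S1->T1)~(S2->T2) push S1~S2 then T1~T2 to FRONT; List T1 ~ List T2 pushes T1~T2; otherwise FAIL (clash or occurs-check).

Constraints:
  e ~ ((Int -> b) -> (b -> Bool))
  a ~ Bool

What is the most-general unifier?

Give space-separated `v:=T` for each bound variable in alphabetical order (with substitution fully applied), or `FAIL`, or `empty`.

Answer: a:=Bool e:=((Int -> b) -> (b -> Bool))

Derivation:
step 1: unify e ~ ((Int -> b) -> (b -> Bool))  [subst: {-} | 1 pending]
  bind e := ((Int -> b) -> (b -> Bool))
step 2: unify a ~ Bool  [subst: {e:=((Int -> b) -> (b -> Bool))} | 0 pending]
  bind a := Bool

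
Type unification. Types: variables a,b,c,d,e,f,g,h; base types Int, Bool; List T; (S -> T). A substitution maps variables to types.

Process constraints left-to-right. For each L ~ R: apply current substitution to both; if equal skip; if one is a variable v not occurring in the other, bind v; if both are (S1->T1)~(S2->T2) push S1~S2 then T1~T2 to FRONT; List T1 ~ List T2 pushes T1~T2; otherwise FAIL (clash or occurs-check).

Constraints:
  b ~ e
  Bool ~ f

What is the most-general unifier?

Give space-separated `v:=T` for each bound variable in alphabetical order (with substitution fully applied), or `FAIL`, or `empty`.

Answer: b:=e f:=Bool

Derivation:
step 1: unify b ~ e  [subst: {-} | 1 pending]
  bind b := e
step 2: unify Bool ~ f  [subst: {b:=e} | 0 pending]
  bind f := Bool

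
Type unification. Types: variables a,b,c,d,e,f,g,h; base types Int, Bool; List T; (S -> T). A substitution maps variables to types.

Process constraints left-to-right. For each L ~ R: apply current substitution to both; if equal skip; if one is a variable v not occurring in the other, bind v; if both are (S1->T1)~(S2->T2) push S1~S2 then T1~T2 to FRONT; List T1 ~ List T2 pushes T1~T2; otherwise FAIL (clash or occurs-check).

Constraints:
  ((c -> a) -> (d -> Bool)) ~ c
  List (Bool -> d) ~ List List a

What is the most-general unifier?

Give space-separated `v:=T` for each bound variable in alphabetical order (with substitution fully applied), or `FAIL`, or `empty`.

step 1: unify ((c -> a) -> (d -> Bool)) ~ c  [subst: {-} | 1 pending]
  occurs-check fail

Answer: FAIL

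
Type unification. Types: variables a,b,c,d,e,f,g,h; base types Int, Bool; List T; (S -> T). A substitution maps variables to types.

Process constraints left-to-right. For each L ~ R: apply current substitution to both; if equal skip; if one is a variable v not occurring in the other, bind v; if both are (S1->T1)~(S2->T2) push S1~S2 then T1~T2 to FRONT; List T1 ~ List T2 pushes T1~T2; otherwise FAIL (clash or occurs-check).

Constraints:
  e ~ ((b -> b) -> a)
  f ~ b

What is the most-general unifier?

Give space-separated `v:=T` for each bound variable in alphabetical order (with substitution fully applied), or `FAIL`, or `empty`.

step 1: unify e ~ ((b -> b) -> a)  [subst: {-} | 1 pending]
  bind e := ((b -> b) -> a)
step 2: unify f ~ b  [subst: {e:=((b -> b) -> a)} | 0 pending]
  bind f := b

Answer: e:=((b -> b) -> a) f:=b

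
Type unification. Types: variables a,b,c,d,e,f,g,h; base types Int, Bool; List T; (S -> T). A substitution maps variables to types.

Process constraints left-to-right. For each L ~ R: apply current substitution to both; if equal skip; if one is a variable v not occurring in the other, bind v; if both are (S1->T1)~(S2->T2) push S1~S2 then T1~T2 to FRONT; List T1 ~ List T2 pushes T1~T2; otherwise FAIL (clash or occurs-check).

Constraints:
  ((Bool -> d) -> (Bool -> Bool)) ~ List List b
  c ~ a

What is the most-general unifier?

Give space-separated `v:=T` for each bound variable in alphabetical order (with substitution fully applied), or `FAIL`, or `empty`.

step 1: unify ((Bool -> d) -> (Bool -> Bool)) ~ List List b  [subst: {-} | 1 pending]
  clash: ((Bool -> d) -> (Bool -> Bool)) vs List List b

Answer: FAIL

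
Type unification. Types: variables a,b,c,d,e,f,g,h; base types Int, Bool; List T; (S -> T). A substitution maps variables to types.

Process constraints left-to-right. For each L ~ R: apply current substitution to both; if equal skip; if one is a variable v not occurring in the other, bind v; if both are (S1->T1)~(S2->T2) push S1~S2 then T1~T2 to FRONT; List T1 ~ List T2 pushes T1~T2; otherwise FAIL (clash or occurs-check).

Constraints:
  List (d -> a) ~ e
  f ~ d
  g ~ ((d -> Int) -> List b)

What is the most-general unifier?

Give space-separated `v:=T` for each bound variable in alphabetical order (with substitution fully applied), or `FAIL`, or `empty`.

step 1: unify List (d -> a) ~ e  [subst: {-} | 2 pending]
  bind e := List (d -> a)
step 2: unify f ~ d  [subst: {e:=List (d -> a)} | 1 pending]
  bind f := d
step 3: unify g ~ ((d -> Int) -> List b)  [subst: {e:=List (d -> a), f:=d} | 0 pending]
  bind g := ((d -> Int) -> List b)

Answer: e:=List (d -> a) f:=d g:=((d -> Int) -> List b)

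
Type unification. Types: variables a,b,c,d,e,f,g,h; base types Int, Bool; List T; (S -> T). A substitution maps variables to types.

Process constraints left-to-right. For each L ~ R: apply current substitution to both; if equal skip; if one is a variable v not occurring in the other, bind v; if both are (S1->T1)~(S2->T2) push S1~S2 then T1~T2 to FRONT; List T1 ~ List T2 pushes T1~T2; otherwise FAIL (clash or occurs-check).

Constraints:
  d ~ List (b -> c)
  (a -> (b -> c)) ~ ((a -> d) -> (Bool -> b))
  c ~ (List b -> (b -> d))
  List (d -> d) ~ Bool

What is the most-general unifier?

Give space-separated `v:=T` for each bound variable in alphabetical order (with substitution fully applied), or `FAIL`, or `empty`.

step 1: unify d ~ List (b -> c)  [subst: {-} | 3 pending]
  bind d := List (b -> c)
step 2: unify (a -> (b -> c)) ~ ((a -> List (b -> c)) -> (Bool -> b))  [subst: {d:=List (b -> c)} | 2 pending]
  -> decompose arrow: push a~(a -> List (b -> c)), (b -> c)~(Bool -> b)
step 3: unify a ~ (a -> List (b -> c))  [subst: {d:=List (b -> c)} | 3 pending]
  occurs-check fail: a in (a -> List (b -> c))

Answer: FAIL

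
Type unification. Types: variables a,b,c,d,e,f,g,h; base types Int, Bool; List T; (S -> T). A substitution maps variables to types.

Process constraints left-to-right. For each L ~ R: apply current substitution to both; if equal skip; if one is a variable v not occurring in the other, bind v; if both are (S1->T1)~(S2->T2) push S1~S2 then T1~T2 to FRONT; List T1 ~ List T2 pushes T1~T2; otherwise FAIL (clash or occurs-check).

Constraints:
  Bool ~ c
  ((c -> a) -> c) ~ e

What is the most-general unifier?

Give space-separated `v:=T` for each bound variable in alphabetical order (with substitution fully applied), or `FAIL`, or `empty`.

step 1: unify Bool ~ c  [subst: {-} | 1 pending]
  bind c := Bool
step 2: unify ((Bool -> a) -> Bool) ~ e  [subst: {c:=Bool} | 0 pending]
  bind e := ((Bool -> a) -> Bool)

Answer: c:=Bool e:=((Bool -> a) -> Bool)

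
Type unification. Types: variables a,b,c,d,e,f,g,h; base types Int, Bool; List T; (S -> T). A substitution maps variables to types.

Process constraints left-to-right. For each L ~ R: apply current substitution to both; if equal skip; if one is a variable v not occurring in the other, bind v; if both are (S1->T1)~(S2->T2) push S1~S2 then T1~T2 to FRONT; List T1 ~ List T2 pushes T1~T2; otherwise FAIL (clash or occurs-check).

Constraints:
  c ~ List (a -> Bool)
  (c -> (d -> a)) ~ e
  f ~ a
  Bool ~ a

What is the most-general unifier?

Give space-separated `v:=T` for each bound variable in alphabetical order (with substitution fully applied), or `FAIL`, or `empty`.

Answer: a:=Bool c:=List (Bool -> Bool) e:=(List (Bool -> Bool) -> (d -> Bool)) f:=Bool

Derivation:
step 1: unify c ~ List (a -> Bool)  [subst: {-} | 3 pending]
  bind c := List (a -> Bool)
step 2: unify (List (a -> Bool) -> (d -> a)) ~ e  [subst: {c:=List (a -> Bool)} | 2 pending]
  bind e := (List (a -> Bool) -> (d -> a))
step 3: unify f ~ a  [subst: {c:=List (a -> Bool), e:=(List (a -> Bool) -> (d -> a))} | 1 pending]
  bind f := a
step 4: unify Bool ~ a  [subst: {c:=List (a -> Bool), e:=(List (a -> Bool) -> (d -> a)), f:=a} | 0 pending]
  bind a := Bool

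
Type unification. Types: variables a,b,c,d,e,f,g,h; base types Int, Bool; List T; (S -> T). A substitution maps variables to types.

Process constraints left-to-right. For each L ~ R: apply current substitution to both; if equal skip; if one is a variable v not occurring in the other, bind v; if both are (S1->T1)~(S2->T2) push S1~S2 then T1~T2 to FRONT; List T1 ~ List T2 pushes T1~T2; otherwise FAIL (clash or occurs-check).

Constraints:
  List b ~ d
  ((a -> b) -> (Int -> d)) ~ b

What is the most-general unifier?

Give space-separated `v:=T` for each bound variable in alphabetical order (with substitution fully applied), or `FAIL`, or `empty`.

Answer: FAIL

Derivation:
step 1: unify List b ~ d  [subst: {-} | 1 pending]
  bind d := List b
step 2: unify ((a -> b) -> (Int -> List b)) ~ b  [subst: {d:=List b} | 0 pending]
  occurs-check fail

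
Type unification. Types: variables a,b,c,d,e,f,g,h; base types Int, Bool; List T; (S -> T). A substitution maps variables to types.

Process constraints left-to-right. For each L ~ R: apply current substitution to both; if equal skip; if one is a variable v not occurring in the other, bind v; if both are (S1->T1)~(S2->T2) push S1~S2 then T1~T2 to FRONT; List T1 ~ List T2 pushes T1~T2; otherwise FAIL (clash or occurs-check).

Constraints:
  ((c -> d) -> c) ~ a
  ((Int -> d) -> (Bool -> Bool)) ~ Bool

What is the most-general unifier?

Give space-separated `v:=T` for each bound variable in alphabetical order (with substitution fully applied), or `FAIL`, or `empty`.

step 1: unify ((c -> d) -> c) ~ a  [subst: {-} | 1 pending]
  bind a := ((c -> d) -> c)
step 2: unify ((Int -> d) -> (Bool -> Bool)) ~ Bool  [subst: {a:=((c -> d) -> c)} | 0 pending]
  clash: ((Int -> d) -> (Bool -> Bool)) vs Bool

Answer: FAIL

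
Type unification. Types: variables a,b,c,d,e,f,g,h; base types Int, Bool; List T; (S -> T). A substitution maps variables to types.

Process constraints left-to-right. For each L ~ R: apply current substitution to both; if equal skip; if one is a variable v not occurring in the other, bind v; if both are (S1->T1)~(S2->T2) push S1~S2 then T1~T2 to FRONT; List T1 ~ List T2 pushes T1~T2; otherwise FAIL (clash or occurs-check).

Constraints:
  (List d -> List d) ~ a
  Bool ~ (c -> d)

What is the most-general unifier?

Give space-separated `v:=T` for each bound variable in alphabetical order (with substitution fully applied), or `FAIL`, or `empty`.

step 1: unify (List d -> List d) ~ a  [subst: {-} | 1 pending]
  bind a := (List d -> List d)
step 2: unify Bool ~ (c -> d)  [subst: {a:=(List d -> List d)} | 0 pending]
  clash: Bool vs (c -> d)

Answer: FAIL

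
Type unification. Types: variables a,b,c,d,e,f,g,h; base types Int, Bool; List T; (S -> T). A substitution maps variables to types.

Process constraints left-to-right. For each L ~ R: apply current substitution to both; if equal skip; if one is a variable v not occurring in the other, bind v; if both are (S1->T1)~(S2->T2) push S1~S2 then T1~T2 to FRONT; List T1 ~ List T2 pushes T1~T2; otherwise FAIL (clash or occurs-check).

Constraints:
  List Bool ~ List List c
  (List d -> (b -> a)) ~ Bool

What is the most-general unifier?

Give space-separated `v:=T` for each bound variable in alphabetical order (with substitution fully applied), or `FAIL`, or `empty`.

step 1: unify List Bool ~ List List c  [subst: {-} | 1 pending]
  -> decompose List: push Bool~List c
step 2: unify Bool ~ List c  [subst: {-} | 1 pending]
  clash: Bool vs List c

Answer: FAIL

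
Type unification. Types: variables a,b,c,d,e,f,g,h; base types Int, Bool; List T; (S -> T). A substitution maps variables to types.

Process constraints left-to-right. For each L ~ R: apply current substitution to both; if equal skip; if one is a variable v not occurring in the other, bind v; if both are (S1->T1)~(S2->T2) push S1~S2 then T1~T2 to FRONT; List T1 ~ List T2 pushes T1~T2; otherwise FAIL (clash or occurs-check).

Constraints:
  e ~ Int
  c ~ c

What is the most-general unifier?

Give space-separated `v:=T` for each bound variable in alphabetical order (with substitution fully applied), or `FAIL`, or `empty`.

step 1: unify e ~ Int  [subst: {-} | 1 pending]
  bind e := Int
step 2: unify c ~ c  [subst: {e:=Int} | 0 pending]
  -> identical, skip

Answer: e:=Int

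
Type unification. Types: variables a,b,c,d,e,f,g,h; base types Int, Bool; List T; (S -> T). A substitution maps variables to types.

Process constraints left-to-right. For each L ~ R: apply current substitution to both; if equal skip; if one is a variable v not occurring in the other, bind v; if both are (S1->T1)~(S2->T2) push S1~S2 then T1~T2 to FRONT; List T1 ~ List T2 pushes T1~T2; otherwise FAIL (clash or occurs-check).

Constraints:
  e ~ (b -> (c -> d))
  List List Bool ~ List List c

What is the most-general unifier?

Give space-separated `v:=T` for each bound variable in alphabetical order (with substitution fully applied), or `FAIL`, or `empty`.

Answer: c:=Bool e:=(b -> (Bool -> d))

Derivation:
step 1: unify e ~ (b -> (c -> d))  [subst: {-} | 1 pending]
  bind e := (b -> (c -> d))
step 2: unify List List Bool ~ List List c  [subst: {e:=(b -> (c -> d))} | 0 pending]
  -> decompose List: push List Bool~List c
step 3: unify List Bool ~ List c  [subst: {e:=(b -> (c -> d))} | 0 pending]
  -> decompose List: push Bool~c
step 4: unify Bool ~ c  [subst: {e:=(b -> (c -> d))} | 0 pending]
  bind c := Bool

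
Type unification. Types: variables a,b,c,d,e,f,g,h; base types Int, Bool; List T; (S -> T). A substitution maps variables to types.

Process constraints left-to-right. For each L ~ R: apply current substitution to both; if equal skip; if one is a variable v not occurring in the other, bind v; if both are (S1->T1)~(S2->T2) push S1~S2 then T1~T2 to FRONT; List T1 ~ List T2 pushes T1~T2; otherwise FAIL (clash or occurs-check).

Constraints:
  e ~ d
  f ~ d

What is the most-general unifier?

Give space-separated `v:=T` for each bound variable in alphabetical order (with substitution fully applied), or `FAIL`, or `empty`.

step 1: unify e ~ d  [subst: {-} | 1 pending]
  bind e := d
step 2: unify f ~ d  [subst: {e:=d} | 0 pending]
  bind f := d

Answer: e:=d f:=d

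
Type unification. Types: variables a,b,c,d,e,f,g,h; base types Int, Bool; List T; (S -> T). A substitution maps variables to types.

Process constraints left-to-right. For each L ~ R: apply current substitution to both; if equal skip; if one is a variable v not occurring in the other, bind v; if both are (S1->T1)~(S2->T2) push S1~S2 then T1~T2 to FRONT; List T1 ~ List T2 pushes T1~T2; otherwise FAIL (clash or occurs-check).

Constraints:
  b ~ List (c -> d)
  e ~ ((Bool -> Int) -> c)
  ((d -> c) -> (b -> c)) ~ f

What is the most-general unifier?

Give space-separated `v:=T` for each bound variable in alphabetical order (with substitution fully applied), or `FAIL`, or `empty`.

Answer: b:=List (c -> d) e:=((Bool -> Int) -> c) f:=((d -> c) -> (List (c -> d) -> c))

Derivation:
step 1: unify b ~ List (c -> d)  [subst: {-} | 2 pending]
  bind b := List (c -> d)
step 2: unify e ~ ((Bool -> Int) -> c)  [subst: {b:=List (c -> d)} | 1 pending]
  bind e := ((Bool -> Int) -> c)
step 3: unify ((d -> c) -> (List (c -> d) -> c)) ~ f  [subst: {b:=List (c -> d), e:=((Bool -> Int) -> c)} | 0 pending]
  bind f := ((d -> c) -> (List (c -> d) -> c))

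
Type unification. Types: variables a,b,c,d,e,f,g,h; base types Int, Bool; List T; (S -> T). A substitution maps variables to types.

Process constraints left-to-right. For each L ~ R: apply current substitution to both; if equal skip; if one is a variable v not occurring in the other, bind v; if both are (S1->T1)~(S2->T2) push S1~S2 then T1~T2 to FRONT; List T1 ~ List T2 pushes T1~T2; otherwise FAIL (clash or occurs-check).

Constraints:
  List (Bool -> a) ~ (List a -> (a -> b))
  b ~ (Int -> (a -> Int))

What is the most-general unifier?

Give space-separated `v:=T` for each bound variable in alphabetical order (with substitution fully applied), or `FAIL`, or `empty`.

Answer: FAIL

Derivation:
step 1: unify List (Bool -> a) ~ (List a -> (a -> b))  [subst: {-} | 1 pending]
  clash: List (Bool -> a) vs (List a -> (a -> b))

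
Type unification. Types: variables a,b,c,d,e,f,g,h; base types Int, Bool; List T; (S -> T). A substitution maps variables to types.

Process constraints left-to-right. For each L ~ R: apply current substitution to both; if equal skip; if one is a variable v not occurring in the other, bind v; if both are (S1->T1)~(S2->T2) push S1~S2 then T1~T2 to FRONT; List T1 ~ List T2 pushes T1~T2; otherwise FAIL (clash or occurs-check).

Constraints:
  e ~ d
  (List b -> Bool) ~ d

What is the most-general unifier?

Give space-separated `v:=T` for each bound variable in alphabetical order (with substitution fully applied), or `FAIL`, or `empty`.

Answer: d:=(List b -> Bool) e:=(List b -> Bool)

Derivation:
step 1: unify e ~ d  [subst: {-} | 1 pending]
  bind e := d
step 2: unify (List b -> Bool) ~ d  [subst: {e:=d} | 0 pending]
  bind d := (List b -> Bool)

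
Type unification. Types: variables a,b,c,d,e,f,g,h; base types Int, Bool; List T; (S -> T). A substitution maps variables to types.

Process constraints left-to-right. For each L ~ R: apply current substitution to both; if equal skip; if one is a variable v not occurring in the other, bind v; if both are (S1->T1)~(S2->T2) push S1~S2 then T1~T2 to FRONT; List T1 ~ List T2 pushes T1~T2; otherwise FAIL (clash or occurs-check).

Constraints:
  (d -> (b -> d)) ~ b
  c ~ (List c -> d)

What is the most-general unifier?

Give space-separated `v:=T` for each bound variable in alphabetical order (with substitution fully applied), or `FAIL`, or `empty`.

Answer: FAIL

Derivation:
step 1: unify (d -> (b -> d)) ~ b  [subst: {-} | 1 pending]
  occurs-check fail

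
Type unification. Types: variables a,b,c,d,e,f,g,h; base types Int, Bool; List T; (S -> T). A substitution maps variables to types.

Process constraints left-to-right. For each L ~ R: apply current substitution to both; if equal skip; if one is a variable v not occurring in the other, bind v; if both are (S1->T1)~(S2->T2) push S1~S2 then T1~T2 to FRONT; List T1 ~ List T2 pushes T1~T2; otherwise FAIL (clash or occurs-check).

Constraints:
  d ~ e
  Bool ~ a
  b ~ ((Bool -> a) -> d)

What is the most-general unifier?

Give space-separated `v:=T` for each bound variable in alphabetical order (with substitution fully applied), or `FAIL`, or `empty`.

Answer: a:=Bool b:=((Bool -> Bool) -> e) d:=e

Derivation:
step 1: unify d ~ e  [subst: {-} | 2 pending]
  bind d := e
step 2: unify Bool ~ a  [subst: {d:=e} | 1 pending]
  bind a := Bool
step 3: unify b ~ ((Bool -> Bool) -> e)  [subst: {d:=e, a:=Bool} | 0 pending]
  bind b := ((Bool -> Bool) -> e)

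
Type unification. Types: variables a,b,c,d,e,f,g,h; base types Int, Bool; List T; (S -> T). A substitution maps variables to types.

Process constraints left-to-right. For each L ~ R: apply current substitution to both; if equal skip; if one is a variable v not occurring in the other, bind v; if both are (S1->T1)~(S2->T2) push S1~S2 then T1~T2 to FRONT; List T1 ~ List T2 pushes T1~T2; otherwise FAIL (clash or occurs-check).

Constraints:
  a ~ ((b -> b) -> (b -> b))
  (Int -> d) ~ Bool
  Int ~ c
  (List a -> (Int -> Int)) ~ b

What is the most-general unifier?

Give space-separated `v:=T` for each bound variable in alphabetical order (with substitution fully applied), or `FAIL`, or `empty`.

Answer: FAIL

Derivation:
step 1: unify a ~ ((b -> b) -> (b -> b))  [subst: {-} | 3 pending]
  bind a := ((b -> b) -> (b -> b))
step 2: unify (Int -> d) ~ Bool  [subst: {a:=((b -> b) -> (b -> b))} | 2 pending]
  clash: (Int -> d) vs Bool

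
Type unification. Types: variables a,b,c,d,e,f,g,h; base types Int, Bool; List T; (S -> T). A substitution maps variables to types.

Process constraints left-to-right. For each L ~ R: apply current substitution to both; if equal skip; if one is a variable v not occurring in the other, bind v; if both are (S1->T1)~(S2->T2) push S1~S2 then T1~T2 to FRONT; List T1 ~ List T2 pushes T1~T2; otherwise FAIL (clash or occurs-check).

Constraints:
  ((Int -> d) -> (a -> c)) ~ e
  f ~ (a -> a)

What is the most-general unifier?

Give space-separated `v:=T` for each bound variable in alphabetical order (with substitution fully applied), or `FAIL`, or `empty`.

step 1: unify ((Int -> d) -> (a -> c)) ~ e  [subst: {-} | 1 pending]
  bind e := ((Int -> d) -> (a -> c))
step 2: unify f ~ (a -> a)  [subst: {e:=((Int -> d) -> (a -> c))} | 0 pending]
  bind f := (a -> a)

Answer: e:=((Int -> d) -> (a -> c)) f:=(a -> a)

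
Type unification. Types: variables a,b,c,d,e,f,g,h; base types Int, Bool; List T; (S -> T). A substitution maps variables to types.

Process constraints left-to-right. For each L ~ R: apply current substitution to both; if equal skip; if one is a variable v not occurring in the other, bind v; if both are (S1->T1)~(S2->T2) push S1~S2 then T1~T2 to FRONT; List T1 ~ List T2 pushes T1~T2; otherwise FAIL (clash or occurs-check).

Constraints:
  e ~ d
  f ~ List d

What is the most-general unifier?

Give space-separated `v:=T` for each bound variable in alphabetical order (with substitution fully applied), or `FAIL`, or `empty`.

Answer: e:=d f:=List d

Derivation:
step 1: unify e ~ d  [subst: {-} | 1 pending]
  bind e := d
step 2: unify f ~ List d  [subst: {e:=d} | 0 pending]
  bind f := List d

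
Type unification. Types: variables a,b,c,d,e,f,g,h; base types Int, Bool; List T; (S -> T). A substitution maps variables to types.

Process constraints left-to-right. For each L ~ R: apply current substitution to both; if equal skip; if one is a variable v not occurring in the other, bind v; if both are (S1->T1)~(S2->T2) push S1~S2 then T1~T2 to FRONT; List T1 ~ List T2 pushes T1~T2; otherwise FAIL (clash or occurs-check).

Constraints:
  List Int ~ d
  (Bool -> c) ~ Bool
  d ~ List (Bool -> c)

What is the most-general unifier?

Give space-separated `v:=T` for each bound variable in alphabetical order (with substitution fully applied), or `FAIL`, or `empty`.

step 1: unify List Int ~ d  [subst: {-} | 2 pending]
  bind d := List Int
step 2: unify (Bool -> c) ~ Bool  [subst: {d:=List Int} | 1 pending]
  clash: (Bool -> c) vs Bool

Answer: FAIL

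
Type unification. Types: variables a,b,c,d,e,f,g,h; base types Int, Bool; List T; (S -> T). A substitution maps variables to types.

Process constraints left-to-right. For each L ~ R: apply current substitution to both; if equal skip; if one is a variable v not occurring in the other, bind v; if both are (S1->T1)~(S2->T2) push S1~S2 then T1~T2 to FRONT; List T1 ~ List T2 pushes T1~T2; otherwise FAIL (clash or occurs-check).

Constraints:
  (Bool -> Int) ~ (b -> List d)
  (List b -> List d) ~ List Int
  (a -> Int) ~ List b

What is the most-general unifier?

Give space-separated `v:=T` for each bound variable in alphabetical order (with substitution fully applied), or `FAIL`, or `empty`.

step 1: unify (Bool -> Int) ~ (b -> List d)  [subst: {-} | 2 pending]
  -> decompose arrow: push Bool~b, Int~List d
step 2: unify Bool ~ b  [subst: {-} | 3 pending]
  bind b := Bool
step 3: unify Int ~ List d  [subst: {b:=Bool} | 2 pending]
  clash: Int vs List d

Answer: FAIL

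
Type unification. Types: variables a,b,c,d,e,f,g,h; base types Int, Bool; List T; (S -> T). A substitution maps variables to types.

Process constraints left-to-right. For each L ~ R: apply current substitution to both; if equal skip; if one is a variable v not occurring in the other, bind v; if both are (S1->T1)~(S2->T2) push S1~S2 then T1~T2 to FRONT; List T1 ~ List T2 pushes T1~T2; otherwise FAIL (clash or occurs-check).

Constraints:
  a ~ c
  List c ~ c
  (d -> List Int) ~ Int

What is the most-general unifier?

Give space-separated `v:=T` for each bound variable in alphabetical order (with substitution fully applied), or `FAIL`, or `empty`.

Answer: FAIL

Derivation:
step 1: unify a ~ c  [subst: {-} | 2 pending]
  bind a := c
step 2: unify List c ~ c  [subst: {a:=c} | 1 pending]
  occurs-check fail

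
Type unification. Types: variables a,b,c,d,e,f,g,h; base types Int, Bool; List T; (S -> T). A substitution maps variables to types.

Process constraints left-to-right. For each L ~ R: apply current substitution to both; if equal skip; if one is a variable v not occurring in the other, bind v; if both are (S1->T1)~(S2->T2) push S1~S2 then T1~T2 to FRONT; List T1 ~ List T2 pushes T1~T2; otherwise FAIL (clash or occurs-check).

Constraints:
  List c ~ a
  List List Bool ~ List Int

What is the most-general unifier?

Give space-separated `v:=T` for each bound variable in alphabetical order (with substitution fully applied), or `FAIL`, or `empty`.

Answer: FAIL

Derivation:
step 1: unify List c ~ a  [subst: {-} | 1 pending]
  bind a := List c
step 2: unify List List Bool ~ List Int  [subst: {a:=List c} | 0 pending]
  -> decompose List: push List Bool~Int
step 3: unify List Bool ~ Int  [subst: {a:=List c} | 0 pending]
  clash: List Bool vs Int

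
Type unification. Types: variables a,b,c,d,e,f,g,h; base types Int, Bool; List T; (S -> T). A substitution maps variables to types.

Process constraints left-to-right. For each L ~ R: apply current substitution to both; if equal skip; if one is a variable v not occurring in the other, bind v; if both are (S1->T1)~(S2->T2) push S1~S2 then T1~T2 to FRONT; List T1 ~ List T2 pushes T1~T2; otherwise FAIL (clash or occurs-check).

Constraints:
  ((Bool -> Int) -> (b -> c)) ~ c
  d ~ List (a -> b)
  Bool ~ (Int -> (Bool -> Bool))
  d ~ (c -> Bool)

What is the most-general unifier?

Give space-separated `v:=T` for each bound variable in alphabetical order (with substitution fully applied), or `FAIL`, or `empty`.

Answer: FAIL

Derivation:
step 1: unify ((Bool -> Int) -> (b -> c)) ~ c  [subst: {-} | 3 pending]
  occurs-check fail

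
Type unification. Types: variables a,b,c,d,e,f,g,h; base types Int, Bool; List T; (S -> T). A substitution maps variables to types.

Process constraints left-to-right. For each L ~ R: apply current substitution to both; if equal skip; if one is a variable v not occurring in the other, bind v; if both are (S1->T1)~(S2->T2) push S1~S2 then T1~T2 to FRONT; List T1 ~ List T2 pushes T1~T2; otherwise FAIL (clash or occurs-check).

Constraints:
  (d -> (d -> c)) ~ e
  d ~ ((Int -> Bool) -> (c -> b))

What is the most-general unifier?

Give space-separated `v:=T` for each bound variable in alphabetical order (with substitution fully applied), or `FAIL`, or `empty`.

Answer: d:=((Int -> Bool) -> (c -> b)) e:=(((Int -> Bool) -> (c -> b)) -> (((Int -> Bool) -> (c -> b)) -> c))

Derivation:
step 1: unify (d -> (d -> c)) ~ e  [subst: {-} | 1 pending]
  bind e := (d -> (d -> c))
step 2: unify d ~ ((Int -> Bool) -> (c -> b))  [subst: {e:=(d -> (d -> c))} | 0 pending]
  bind d := ((Int -> Bool) -> (c -> b))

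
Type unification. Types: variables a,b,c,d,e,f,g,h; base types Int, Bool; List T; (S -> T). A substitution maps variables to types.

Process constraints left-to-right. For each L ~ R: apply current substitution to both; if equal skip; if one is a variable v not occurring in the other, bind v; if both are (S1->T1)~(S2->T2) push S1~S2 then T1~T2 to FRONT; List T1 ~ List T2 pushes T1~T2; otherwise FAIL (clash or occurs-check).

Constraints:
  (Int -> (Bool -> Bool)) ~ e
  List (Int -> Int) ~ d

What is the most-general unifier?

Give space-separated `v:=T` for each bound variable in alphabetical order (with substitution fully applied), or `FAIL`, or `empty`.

Answer: d:=List (Int -> Int) e:=(Int -> (Bool -> Bool))

Derivation:
step 1: unify (Int -> (Bool -> Bool)) ~ e  [subst: {-} | 1 pending]
  bind e := (Int -> (Bool -> Bool))
step 2: unify List (Int -> Int) ~ d  [subst: {e:=(Int -> (Bool -> Bool))} | 0 pending]
  bind d := List (Int -> Int)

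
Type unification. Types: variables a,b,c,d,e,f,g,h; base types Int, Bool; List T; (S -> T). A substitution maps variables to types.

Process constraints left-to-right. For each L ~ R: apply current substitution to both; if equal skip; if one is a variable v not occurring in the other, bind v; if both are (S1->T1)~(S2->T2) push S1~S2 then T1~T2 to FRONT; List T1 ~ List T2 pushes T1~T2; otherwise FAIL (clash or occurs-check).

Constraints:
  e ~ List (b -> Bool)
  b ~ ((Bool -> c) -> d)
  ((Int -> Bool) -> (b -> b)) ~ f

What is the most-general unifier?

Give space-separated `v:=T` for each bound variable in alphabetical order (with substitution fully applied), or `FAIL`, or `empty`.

step 1: unify e ~ List (b -> Bool)  [subst: {-} | 2 pending]
  bind e := List (b -> Bool)
step 2: unify b ~ ((Bool -> c) -> d)  [subst: {e:=List (b -> Bool)} | 1 pending]
  bind b := ((Bool -> c) -> d)
step 3: unify ((Int -> Bool) -> (((Bool -> c) -> d) -> ((Bool -> c) -> d))) ~ f  [subst: {e:=List (b -> Bool), b:=((Bool -> c) -> d)} | 0 pending]
  bind f := ((Int -> Bool) -> (((Bool -> c) -> d) -> ((Bool -> c) -> d)))

Answer: b:=((Bool -> c) -> d) e:=List (((Bool -> c) -> d) -> Bool) f:=((Int -> Bool) -> (((Bool -> c) -> d) -> ((Bool -> c) -> d)))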